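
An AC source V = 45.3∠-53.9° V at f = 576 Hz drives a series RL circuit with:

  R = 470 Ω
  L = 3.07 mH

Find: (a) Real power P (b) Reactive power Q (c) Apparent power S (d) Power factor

Step 1 — Angular frequency: ω = 2π·f = 2π·576 = 3619 rad/s.
Step 2 — Component impedances:
  R: Z = R = 470 Ω
  L: Z = jωL = j·3619·0.00307 = 0 + j11.11 Ω
Step 3 — Series combination: Z_total = R + L = 470 + j11.11 Ω = 470.1∠1.4° Ω.
Step 4 — Source phasor: V = 45.3∠-53.9° V = 26.69 - j36.6 V.
Step 5 — Current: I = V / Z = 0.05492 - j0.07917 A = 0.09636∠-55.3° A.
Step 6 — Complex power: S = V·I* = 4.364 + j0.1032 VA.
Step 7 — Real power: P = Re(S) = 4.364 W.
Step 8 — Reactive power: Q = Im(S) = 0.1032 VAR.
Step 9 — Apparent power: |S| = 4.365 VA.
Step 10 — Power factor: PF = P/|S| = 0.9997 (lagging).

(a) P = 4.364 W  (b) Q = 0.1032 VAR  (c) S = 4.365 VA  (d) PF = 0.9997 (lagging)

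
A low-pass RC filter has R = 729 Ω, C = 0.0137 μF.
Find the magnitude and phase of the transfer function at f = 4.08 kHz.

Step 1 — Angular frequency: ω = 2π·4080 = 2.564e+04 rad/s.
Step 2 — Transfer function: H(jω) = 1/(1 + jωRC).
Step 3 — Denominator: 1 + jωRC = 1 + j·2.564e+04·729·1.37e-08 = 1 + j0.256.
Step 4 — H = 0.9385 - j0.2403.
Step 5 — Magnitude: |H| = 0.9688 (-0.3 dB); phase: φ = -14.4°.

|H| = 0.9688 (-0.3 dB), φ = -14.4°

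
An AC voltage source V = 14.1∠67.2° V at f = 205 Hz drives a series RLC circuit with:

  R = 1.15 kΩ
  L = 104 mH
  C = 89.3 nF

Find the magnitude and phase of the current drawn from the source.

Step 1 — Angular frequency: ω = 2π·f = 2π·205 = 1288 rad/s.
Step 2 — Component impedances:
  R: Z = R = 1150 Ω
  L: Z = jωL = j·1288·0.104 = 0 + j134 Ω
  C: Z = 1/(jωC) = -j/(ω·C) = 0 - j8694 Ω
Step 3 — Series combination: Z_total = R + L + C = 1150 - j8560 Ω = 8637∠-82.3° Ω.
Step 4 — Source phasor: V = 14.1∠67.2° V = 5.464 + j13 V.
Step 5 — Ohm's law: I = V / Z_total = (5.464 + j13) / (1150 - j8560) = -0.001407 + j0.0008274 A.
Step 6 — Convert to polar: |I| = 0.001633 A, ∠I = 149.5°.

I = 0.001633∠149.5° A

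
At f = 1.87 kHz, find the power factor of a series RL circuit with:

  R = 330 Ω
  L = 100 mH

Step 1 — Angular frequency: ω = 2π·f = 2π·1870 = 1.175e+04 rad/s.
Step 2 — Component impedances:
  R: Z = R = 330 Ω
  L: Z = jωL = j·1.175e+04·0.1 = 0 + j1175 Ω
Step 3 — Series combination: Z_total = R + L = 330 + j1175 Ω = 1220∠74.3° Ω.
Step 4 — Power factor: PF = cos(φ) = Re(Z)/|Z| = 330/1220.4 = 0.2704.
Step 5 — Type: Im(Z) = 1175 ⇒ lagging (phase φ = 74.3°).

PF = 0.2704 (lagging, φ = 74.3°)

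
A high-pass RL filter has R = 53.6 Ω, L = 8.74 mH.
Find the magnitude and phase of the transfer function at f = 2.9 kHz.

Step 1 — Angular frequency: ω = 2π·2900 = 1.822e+04 rad/s.
Step 2 — Transfer function: H(jω) = jωL/(R + jωL).
Step 3 — Numerator jωL = j·159.3; denominator R + jωL = 53.6 + j159.3.
Step 4 — H = 0.8982 + j0.3023.
Step 5 — Magnitude: |H| = 0.9478 (-0.5 dB); phase: φ = 18.6°.

|H| = 0.9478 (-0.5 dB), φ = 18.6°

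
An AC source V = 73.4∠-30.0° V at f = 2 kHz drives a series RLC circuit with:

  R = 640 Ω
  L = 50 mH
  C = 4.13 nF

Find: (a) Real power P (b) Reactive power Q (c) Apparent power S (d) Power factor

Step 1 — Angular frequency: ω = 2π·f = 2π·2000 = 1.257e+04 rad/s.
Step 2 — Component impedances:
  R: Z = R = 640 Ω
  L: Z = jωL = j·1.257e+04·0.05 = 0 + j628.3 Ω
  C: Z = 1/(jωC) = -j/(ω·C) = 0 - j1.927e+04 Ω
Step 3 — Series combination: Z_total = R + L + C = 640 - j1.864e+04 Ω = 1.865e+04∠-88.0° Ω.
Step 4 — Source phasor: V = 73.4∠-30.0° V = 63.57 - j36.7 V.
Step 5 — Current: I = V / Z = 0.002084 + j0.003339 A = 0.003935∠58.0° A.
Step 6 — Complex power: S = V·I* = 0.009912 - j0.2887 VA.
Step 7 — Real power: P = Re(S) = 0.009912 W.
Step 8 — Reactive power: Q = Im(S) = -0.2887 VAR.
Step 9 — Apparent power: |S| = 0.2889 VA.
Step 10 — Power factor: PF = P/|S| = 0.03431 (leading).

(a) P = 0.009912 W  (b) Q = -0.2887 VAR  (c) S = 0.2889 VA  (d) PF = 0.03431 (leading)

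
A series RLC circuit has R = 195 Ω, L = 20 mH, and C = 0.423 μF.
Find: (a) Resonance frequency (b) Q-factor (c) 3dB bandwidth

Step 1 — Resonance: ω₀ = 1/√(LC) = 1/√(0.02·4.23e-07) = 1.087e+04 rad/s.
Step 2 — f₀ = ω₀/(2π) = 1730 Hz.
Step 3 — Series Q: Q = ω₀L/R = 1.087e+04·0.02/195 = 1.115.
Step 4 — Bandwidth: Δω = ω₀/Q = 9750 rad/s; BW = Δω/(2π) = 1552 Hz.

(a) f₀ = 1730 Hz  (b) Q = 1.115  (c) BW = 1552 Hz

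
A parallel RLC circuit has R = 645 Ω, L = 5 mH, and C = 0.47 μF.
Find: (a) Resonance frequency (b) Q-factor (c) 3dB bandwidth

Step 1 — Resonance: ω₀ = 1/√(LC) = 1/√(0.005·4.7e-07) = 2.063e+04 rad/s.
Step 2 — f₀ = ω₀/(2π) = 3283 Hz.
Step 3 — Parallel Q: Q = R/(ω₀L) = 645/(2.063e+04·0.005) = 6.254.
Step 4 — Bandwidth: Δω = ω₀/Q = 3299 rad/s; BW = Δω/(2π) = 525 Hz.

(a) f₀ = 3283 Hz  (b) Q = 6.254  (c) BW = 525 Hz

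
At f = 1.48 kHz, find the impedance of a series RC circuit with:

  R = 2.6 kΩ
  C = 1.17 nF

Step 1 — Angular frequency: ω = 2π·f = 2π·1480 = 9299 rad/s.
Step 2 — Component impedances:
  R: Z = R = 2600 Ω
  C: Z = 1/(jωC) = -j/(ω·C) = 0 - j9.191e+04 Ω
Step 3 — Series combination: Z_total = R + C = 2600 - j9.191e+04 Ω = 9.195e+04∠-88.4° Ω.

Z = 2600 - j9.191e+04 Ω = 9.195e+04∠-88.4° Ω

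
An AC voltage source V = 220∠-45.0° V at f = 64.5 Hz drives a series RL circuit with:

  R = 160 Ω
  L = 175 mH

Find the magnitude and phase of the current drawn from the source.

Step 1 — Angular frequency: ω = 2π·f = 2π·64.5 = 405.3 rad/s.
Step 2 — Component impedances:
  R: Z = R = 160 Ω
  L: Z = jωL = j·405.3·0.175 = 0 + j70.92 Ω
Step 3 — Series combination: Z_total = R + L = 160 + j70.92 Ω = 175∠23.9° Ω.
Step 4 — Source phasor: V = 220∠-45.0° V = 155.6 - j155.6 V.
Step 5 — Ohm's law: I = V / Z_total = (155.6 - j155.6) / (160 + j70.92) = 0.4524 - j1.173 A.
Step 6 — Convert to polar: |I| = 1.257 A, ∠I = -68.9°.

I = 1.257∠-68.9° A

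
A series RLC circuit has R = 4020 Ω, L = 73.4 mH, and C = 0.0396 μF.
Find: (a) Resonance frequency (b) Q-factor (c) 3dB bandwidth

Step 1 — Resonance condition Im(Z)=0 gives ω₀ = 1/√(LC).
Step 2 — ω₀ = 1/√(0.0734·3.96e-08) = 1.855e+04 rad/s.
Step 3 — f₀ = ω₀/(2π) = 2952 Hz.
Step 4 — Series Q: Q = ω₀L/R = 1.855e+04·0.0734/4020 = 0.3387.
Step 5 — 3dB bandwidth: Δω = ω₀/Q = 5.477e+04 rad/s; BW = Δω/(2π) = 8717 Hz.

(a) f₀ = 2952 Hz  (b) Q = 0.3387  (c) BW = 8717 Hz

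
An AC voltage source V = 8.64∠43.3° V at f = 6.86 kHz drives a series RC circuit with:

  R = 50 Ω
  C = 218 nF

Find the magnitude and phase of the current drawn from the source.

Step 1 — Angular frequency: ω = 2π·f = 2π·6860 = 4.31e+04 rad/s.
Step 2 — Component impedances:
  R: Z = R = 50 Ω
  C: Z = 1/(jωC) = -j/(ω·C) = 0 - j106.4 Ω
Step 3 — Series combination: Z_total = R + C = 50 - j106.4 Ω = 117.6∠-64.8° Ω.
Step 4 — Source phasor: V = 8.64∠43.3° V = 6.288 + j5.925 V.
Step 5 — Ohm's law: I = V / Z_total = (6.288 + j5.925) / (50 - j106.4) = -0.02287 + j0.06983 A.
Step 6 — Convert to polar: |I| = 0.07348 A, ∠I = 108.1°.

I = 0.07348∠108.1° A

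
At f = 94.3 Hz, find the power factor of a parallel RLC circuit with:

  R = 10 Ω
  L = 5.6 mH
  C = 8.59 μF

Step 1 — Angular frequency: ω = 2π·f = 2π·94.3 = 592.5 rad/s.
Step 2 — Component impedances:
  R: Z = R = 10 Ω
  L: Z = jωL = j·592.5·0.0056 = 0 + j3.318 Ω
  C: Z = 1/(jωC) = -j/(ω·C) = 0 - j196.5 Ω
Step 3 — Parallel combination: 1/Z_total = 1/R + 1/L + 1/C; Z_total = 1.023 + j3.03 Ω = 3.198∠71.4° Ω.
Step 4 — Power factor: PF = cos(φ) = Re(Z)/|Z| = 1.0226/3.1978 = 0.3198.
Step 5 — Type: Im(Z) = 3.03 ⇒ lagging (phase φ = 71.4°).

PF = 0.3198 (lagging, φ = 71.4°)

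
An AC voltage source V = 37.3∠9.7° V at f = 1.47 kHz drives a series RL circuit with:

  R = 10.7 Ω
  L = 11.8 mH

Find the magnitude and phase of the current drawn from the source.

Step 1 — Angular frequency: ω = 2π·f = 2π·1470 = 9236 rad/s.
Step 2 — Component impedances:
  R: Z = R = 10.7 Ω
  L: Z = jωL = j·9236·0.0118 = 0 + j109 Ω
Step 3 — Series combination: Z_total = R + L = 10.7 + j109 Ω = 109.5∠84.4° Ω.
Step 4 — Source phasor: V = 37.3∠9.7° V = 36.77 + j6.285 V.
Step 5 — Ohm's law: I = V / Z_total = (36.77 + j6.285) / (10.7 + j109) = 0.08992 - j0.3285 A.
Step 6 — Convert to polar: |I| = 0.3406 A, ∠I = -74.7°.

I = 0.3406∠-74.7° A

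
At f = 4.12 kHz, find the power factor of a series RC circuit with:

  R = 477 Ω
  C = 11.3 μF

Step 1 — Angular frequency: ω = 2π·f = 2π·4120 = 2.589e+04 rad/s.
Step 2 — Component impedances:
  R: Z = R = 477 Ω
  C: Z = 1/(jωC) = -j/(ω·C) = 0 - j3.419 Ω
Step 3 — Series combination: Z_total = R + C = 477 - j3.419 Ω = 477∠-0.4° Ω.
Step 4 — Power factor: PF = cos(φ) = Re(Z)/|Z| = 477/477 = 1.
Step 5 — Type: Im(Z) = -3.419 ⇒ leading (phase φ = -0.4°).

PF = 1 (leading, φ = -0.4°)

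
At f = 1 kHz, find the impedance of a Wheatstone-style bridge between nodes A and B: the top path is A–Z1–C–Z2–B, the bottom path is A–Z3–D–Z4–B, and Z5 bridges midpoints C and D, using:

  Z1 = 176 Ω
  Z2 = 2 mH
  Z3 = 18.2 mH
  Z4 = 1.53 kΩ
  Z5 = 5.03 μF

Step 1 — Angular frequency: ω = 2π·f = 2π·1000 = 6283 rad/s.
Step 2 — Component impedances:
  Z1: Z = R = 176 Ω
  Z2: Z = jωL = j·6283·0.002 = 0 + j12.57 Ω
  Z3: Z = jωL = j·6283·0.0182 = 0 + j114.4 Ω
  Z4: Z = R = 1530 Ω
  Z5: Z = 1/(jωC) = -j/(ω·C) = 0 - j31.64 Ω
Step 3 — Bridge requires nodal analysis (the Z5 bridge couples midpoints C and D, so the two paths cannot be reduced to a simple series/parallel combination). Setting node B to ground and injecting 1 A at node A, the 3-node admittance system at A, C, D solves to V_A = Z_AB = 31.86 + j80.1 Ω = 86.21∠68.3° Ω.

Z = 31.86 + j80.1 Ω = 86.21∠68.3° Ω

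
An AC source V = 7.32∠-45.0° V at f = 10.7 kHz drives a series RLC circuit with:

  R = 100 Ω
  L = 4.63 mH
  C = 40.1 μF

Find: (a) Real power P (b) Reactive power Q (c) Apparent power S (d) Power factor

Step 1 — Angular frequency: ω = 2π·f = 2π·1.07e+04 = 6.723e+04 rad/s.
Step 2 — Component impedances:
  R: Z = R = 100 Ω
  L: Z = jωL = j·6.723e+04·0.00463 = 0 + j311.3 Ω
  C: Z = 1/(jωC) = -j/(ω·C) = 0 - j0.3709 Ω
Step 3 — Series combination: Z_total = R + L + C = 100 + j310.9 Ω = 326.6∠72.2° Ω.
Step 4 — Source phasor: V = 7.32∠-45.0° V = 5.176 - j5.176 V.
Step 5 — Current: I = V / Z = -0.01023 - j0.01994 A = 0.02241∠-117.2° A.
Step 6 — Complex power: S = V·I* = 0.05024 + j0.1562 VA.
Step 7 — Real power: P = Re(S) = 0.05024 W.
Step 8 — Reactive power: Q = Im(S) = 0.1562 VAR.
Step 9 — Apparent power: |S| = 0.1641 VA.
Step 10 — Power factor: PF = P/|S| = 0.3062 (lagging).

(a) P = 0.05024 W  (b) Q = 0.1562 VAR  (c) S = 0.1641 VA  (d) PF = 0.3062 (lagging)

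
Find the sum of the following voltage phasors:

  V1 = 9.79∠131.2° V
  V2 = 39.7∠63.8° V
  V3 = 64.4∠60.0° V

Step 1 — Convert each phasor to rectangular form:
  V1 = 9.79·(cos(131.2°) + j·sin(131.2°)) = -6.449 + j7.366 V
  V2 = 39.7·(cos(63.8°) + j·sin(63.8°)) = 17.53 + j35.62 V
  V3 = 64.4·(cos(60.0°) + j·sin(60.0°)) = 32.2 + j55.77 V
Step 2 — Sum components: V_total = 43.28 + j98.76 V.
Step 3 — Convert to polar: |V_total| = 107.8 V, ∠V_total = 66.3°.

V_total = 107.8∠66.3° V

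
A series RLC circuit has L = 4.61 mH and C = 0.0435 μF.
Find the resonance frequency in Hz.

Step 1 — Resonance condition Im(Z)=0 gives ω₀ = 1/√(LC).
Step 2 — ω₀ = 1/√(0.00461·4.35e-08) = 7.062e+04 rad/s.
Step 3 — f₀ = ω₀/(2π) = 1.124e+04 Hz.

f₀ = 1.124e+04 Hz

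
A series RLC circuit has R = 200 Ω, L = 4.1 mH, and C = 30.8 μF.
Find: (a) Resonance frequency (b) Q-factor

Step 1 — Resonance condition Im(Z)=0 gives ω₀ = 1/√(LC).
Step 2 — ω₀ = 1/√(0.0041·3.08e-05) = 2814 rad/s.
Step 3 — f₀ = ω₀/(2π) = 447.9 Hz.
Step 4 — Series Q: Q = ω₀L/R = 2814·0.0041/200 = 0.05769.

(a) f₀ = 447.9 Hz  (b) Q = 0.05769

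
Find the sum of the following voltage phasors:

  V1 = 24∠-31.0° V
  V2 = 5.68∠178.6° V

Step 1 — Convert each phasor to rectangular form:
  V1 = 24·(cos(-31.0°) + j·sin(-31.0°)) = 20.57 - j12.36 V
  V2 = 5.68·(cos(178.6°) + j·sin(178.6°)) = -5.678 + j0.1388 V
Step 2 — Sum components: V_total = 14.89 - j12.22 V.
Step 3 — Convert to polar: |V_total| = 19.27 V, ∠V_total = -39.4°.

V_total = 19.27∠-39.4° V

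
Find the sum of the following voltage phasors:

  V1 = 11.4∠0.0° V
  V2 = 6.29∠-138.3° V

Step 1 — Convert each phasor to rectangular form:
  V1 = 11.4·(cos(0.0°) + j·sin(0.0°)) = 11.4 V
  V2 = 6.29·(cos(-138.3°) + j·sin(-138.3°)) = -4.696 - j4.184 V
Step 2 — Sum components: V_total = 6.704 - j4.184 V.
Step 3 — Convert to polar: |V_total| = 7.902 V, ∠V_total = -32.0°.

V_total = 7.902∠-32.0° V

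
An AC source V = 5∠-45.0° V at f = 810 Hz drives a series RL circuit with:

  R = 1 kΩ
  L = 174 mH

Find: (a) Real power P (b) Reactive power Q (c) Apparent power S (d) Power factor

Step 1 — Angular frequency: ω = 2π·f = 2π·810 = 5089 rad/s.
Step 2 — Component impedances:
  R: Z = R = 1000 Ω
  L: Z = jωL = j·5089·0.174 = 0 + j885.6 Ω
Step 3 — Series combination: Z_total = R + L = 1000 + j885.6 Ω = 1336∠41.5° Ω.
Step 4 — Source phasor: V = 5∠-45.0° V = 3.536 - j3.536 V.
Step 5 — Current: I = V / Z = 0.0002268 - j0.003736 A = 0.003743∠-86.5° A.
Step 6 — Complex power: S = V·I* = 0.01401 + j0.01241 VA.
Step 7 — Real power: P = Re(S) = 0.01401 W.
Step 8 — Reactive power: Q = Im(S) = 0.01241 VAR.
Step 9 — Apparent power: |S| = 0.01872 VA.
Step 10 — Power factor: PF = P/|S| = 0.7486 (lagging).

(a) P = 0.01401 W  (b) Q = 0.01241 VAR  (c) S = 0.01872 VA  (d) PF = 0.7486 (lagging)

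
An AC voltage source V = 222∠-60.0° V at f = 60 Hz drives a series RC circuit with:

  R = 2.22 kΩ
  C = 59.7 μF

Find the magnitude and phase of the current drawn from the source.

Step 1 — Angular frequency: ω = 2π·f = 2π·60 = 377 rad/s.
Step 2 — Component impedances:
  R: Z = R = 2220 Ω
  C: Z = 1/(jωC) = -j/(ω·C) = 0 - j44.43 Ω
Step 3 — Series combination: Z_total = R + C = 2220 - j44.43 Ω = 2220∠-1.1° Ω.
Step 4 — Source phasor: V = 222∠-60.0° V = 111 - j192.3 V.
Step 5 — Ohm's law: I = V / Z_total = (111 - j192.3) / (2220 - j44.43) = 0.05171 - j0.08557 A.
Step 6 — Convert to polar: |I| = 0.09998 A, ∠I = -58.9°.

I = 0.09998∠-58.9° A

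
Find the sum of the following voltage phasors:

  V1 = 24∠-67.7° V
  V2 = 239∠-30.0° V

Step 1 — Convert each phasor to rectangular form:
  V1 = 24·(cos(-67.7°) + j·sin(-67.7°)) = 9.107 - j22.21 V
  V2 = 239·(cos(-30.0°) + j·sin(-30.0°)) = 207 - j119.5 V
Step 2 — Sum components: V_total = 216.1 - j141.7 V.
Step 3 — Convert to polar: |V_total| = 258.4 V, ∠V_total = -33.3°.

V_total = 258.4∠-33.3° V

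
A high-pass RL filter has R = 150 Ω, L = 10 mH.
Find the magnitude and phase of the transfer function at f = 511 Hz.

Step 1 — Angular frequency: ω = 2π·511 = 3211 rad/s.
Step 2 — Transfer function: H(jω) = jωL/(R + jωL).
Step 3 — Numerator jωL = j·32.11; denominator R + jωL = 150 + j32.11.
Step 4 — H = 0.04381 + j0.2047.
Step 5 — Magnitude: |H| = 0.2093 (-13.6 dB); phase: φ = 77.9°.

|H| = 0.2093 (-13.6 dB), φ = 77.9°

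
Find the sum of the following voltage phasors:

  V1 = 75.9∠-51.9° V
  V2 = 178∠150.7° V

Step 1 — Convert each phasor to rectangular form:
  V1 = 75.9·(cos(-51.9°) + j·sin(-51.9°)) = 46.83 - j59.73 V
  V2 = 178·(cos(150.7°) + j·sin(150.7°)) = -155.2 + j87.11 V
Step 2 — Sum components: V_total = -108.4 + j27.38 V.
Step 3 — Convert to polar: |V_total| = 111.8 V, ∠V_total = 165.8°.

V_total = 111.8∠165.8° V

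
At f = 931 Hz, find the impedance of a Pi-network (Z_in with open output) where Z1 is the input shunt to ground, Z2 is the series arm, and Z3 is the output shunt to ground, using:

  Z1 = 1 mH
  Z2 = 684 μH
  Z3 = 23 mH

Step 1 — Angular frequency: ω = 2π·f = 2π·931 = 5850 rad/s.
Step 2 — Component impedances:
  Z1: Z = jωL = j·5850·0.001 = 0 + j5.85 Ω
  Z2: Z = jωL = j·5850·0.000684 = 0 + j4.001 Ω
  Z3: Z = jωL = j·5850·0.023 = 0 + j134.5 Ω
Step 3 — With open output, the series arm Z2 and the output shunt Z3 appear in series to ground: Z2 + Z3 = 0 + j138.5 Ω.
Step 4 — Parallel with input shunt Z1: Z_in = Z1 || (Z2 + Z3) = 0 + j5.613 Ω = 5.613∠90.0° Ω.

Z = 0 + j5.613 Ω = 5.613∠90.0° Ω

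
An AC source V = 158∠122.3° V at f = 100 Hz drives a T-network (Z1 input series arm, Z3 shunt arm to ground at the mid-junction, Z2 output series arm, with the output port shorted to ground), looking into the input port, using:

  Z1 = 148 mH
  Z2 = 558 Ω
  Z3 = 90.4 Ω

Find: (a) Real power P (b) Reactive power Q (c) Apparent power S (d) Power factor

Step 1 — Angular frequency: ω = 2π·f = 2π·100 = 628.3 rad/s.
Step 2 — Component impedances:
  Z1: Z = jωL = j·628.3·0.148 = 0 + j92.99 Ω
  Z2: Z = R = 558 Ω
  Z3: Z = R = 90.4 Ω
Step 3 — With the output port shorted to ground, the output series arm Z2 runs from the junction to ground; the shunt arm Z3 also runs from the junction to ground. They appear in parallel: Z3 || Z2 = 77.8 Ω.
Step 4 — Series with input arm Z1: Z_in = Z1 + (Z3 || Z2) = 77.8 + j92.99 Ω = 121.2∠50.1° Ω.
Step 5 — Source phasor: V = 158∠122.3° V = -84.43 + j133.6 V.
Step 6 — Current: I = V / Z = 0.398 + j1.241 A = 1.303∠72.2° A.
Step 7 — Complex power: S = V·I* = 132.1 + j157.9 VA.
Step 8 — Real power: P = Re(S) = 132.1 W.
Step 9 — Reactive power: Q = Im(S) = 157.9 VAR.
Step 10 — Apparent power: |S| = 205.9 VA.
Step 11 — Power factor: PF = P/|S| = 0.6417 (lagging).

(a) P = 132.1 W  (b) Q = 157.9 VAR  (c) S = 205.9 VA  (d) PF = 0.6417 (lagging)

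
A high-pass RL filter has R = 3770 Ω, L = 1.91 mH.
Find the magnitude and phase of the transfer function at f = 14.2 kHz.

Step 1 — Angular frequency: ω = 2π·1.42e+04 = 8.922e+04 rad/s.
Step 2 — Transfer function: H(jω) = jωL/(R + jωL).
Step 3 — Numerator jωL = j·170.4; denominator R + jωL = 3770 + j170.4.
Step 4 — H = 0.002039 + j0.04511.
Step 5 — Magnitude: |H| = 0.04516 (-26.9 dB); phase: φ = 87.4°.

|H| = 0.04516 (-26.9 dB), φ = 87.4°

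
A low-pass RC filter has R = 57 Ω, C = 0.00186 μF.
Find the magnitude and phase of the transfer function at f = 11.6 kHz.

Step 1 — Angular frequency: ω = 2π·1.16e+04 = 7.288e+04 rad/s.
Step 2 — Transfer function: H(jω) = 1/(1 + jωRC).
Step 3 — Denominator: 1 + jωRC = 1 + j·7.288e+04·57·1.86e-09 = 1 + j0.007727.
Step 4 — H = 0.9999 - j0.007727.
Step 5 — Magnitude: |H| = 1 (-0.0 dB); phase: φ = -0.4°.

|H| = 1 (-0.0 dB), φ = -0.4°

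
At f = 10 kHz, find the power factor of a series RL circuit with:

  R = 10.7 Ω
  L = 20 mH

Step 1 — Angular frequency: ω = 2π·f = 2π·1e+04 = 6.283e+04 rad/s.
Step 2 — Component impedances:
  R: Z = R = 10.7 Ω
  L: Z = jωL = j·6.283e+04·0.02 = 0 + j1257 Ω
Step 3 — Series combination: Z_total = R + L = 10.7 + j1257 Ω = 1257∠89.5° Ω.
Step 4 — Power factor: PF = cos(φ) = Re(Z)/|Z| = 10.7/1256.7 = 0.008514.
Step 5 — Type: Im(Z) = 1257 ⇒ lagging (phase φ = 89.5°).

PF = 0.008514 (lagging, φ = 89.5°)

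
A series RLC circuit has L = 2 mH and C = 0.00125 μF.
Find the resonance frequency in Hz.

Step 1 — Resonance condition Im(Z)=0 gives ω₀ = 1/√(LC).
Step 2 — ω₀ = 1/√(0.002·1.25e-09) = 6.325e+05 rad/s.
Step 3 — f₀ = ω₀/(2π) = 1.007e+05 Hz.

f₀ = 1.007e+05 Hz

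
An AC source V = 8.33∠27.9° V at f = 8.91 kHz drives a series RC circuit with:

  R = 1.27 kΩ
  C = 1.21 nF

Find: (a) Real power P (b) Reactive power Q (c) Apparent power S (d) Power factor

Step 1 — Angular frequency: ω = 2π·f = 2π·8910 = 5.598e+04 rad/s.
Step 2 — Component impedances:
  R: Z = R = 1270 Ω
  C: Z = 1/(jωC) = -j/(ω·C) = 0 - j1.476e+04 Ω
Step 3 — Series combination: Z_total = R + C = 1270 - j1.476e+04 Ω = 1.482e+04∠-85.1° Ω.
Step 4 — Source phasor: V = 8.33∠27.9° V = 7.362 + j3.898 V.
Step 5 — Current: I = V / Z = -0.0002195 + j0.0005176 A = 0.0005622∠113.0° A.
Step 6 — Complex power: S = V·I* = 0.0004014 - j0.004666 VA.
Step 7 — Real power: P = Re(S) = 0.0004014 W.
Step 8 — Reactive power: Q = Im(S) = -0.004666 VAR.
Step 9 — Apparent power: |S| = 0.004683 VA.
Step 10 — Power factor: PF = P/|S| = 0.08571 (leading).

(a) P = 0.0004014 W  (b) Q = -0.004666 VAR  (c) S = 0.004683 VA  (d) PF = 0.08571 (leading)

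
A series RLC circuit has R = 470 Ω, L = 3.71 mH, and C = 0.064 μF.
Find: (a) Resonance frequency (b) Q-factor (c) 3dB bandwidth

Step 1 — Resonance condition Im(Z)=0 gives ω₀ = 1/√(LC).
Step 2 — ω₀ = 1/√(0.00371·6.4e-08) = 6.49e+04 rad/s.
Step 3 — f₀ = ω₀/(2π) = 1.033e+04 Hz.
Step 4 — Series Q: Q = ω₀L/R = 6.49e+04·0.00371/470 = 0.5123.
Step 5 — 3dB bandwidth: Δω = ω₀/Q = 1.267e+05 rad/s; BW = Δω/(2π) = 2.016e+04 Hz.

(a) f₀ = 1.033e+04 Hz  (b) Q = 0.5123  (c) BW = 2.016e+04 Hz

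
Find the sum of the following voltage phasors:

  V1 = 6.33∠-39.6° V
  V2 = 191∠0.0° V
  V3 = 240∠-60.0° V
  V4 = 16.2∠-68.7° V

Step 1 — Convert each phasor to rectangular form:
  V1 = 6.33·(cos(-39.6°) + j·sin(-39.6°)) = 4.877 - j4.035 V
  V2 = 191·(cos(0.0°) + j·sin(0.0°)) = 191 V
  V3 = 240·(cos(-60.0°) + j·sin(-60.0°)) = 120 - j207.8 V
  V4 = 16.2·(cos(-68.7°) + j·sin(-68.7°)) = 5.885 - j15.09 V
Step 2 — Sum components: V_total = 321.8 - j227 V.
Step 3 — Convert to polar: |V_total| = 393.8 V, ∠V_total = -35.2°.

V_total = 393.8∠-35.2° V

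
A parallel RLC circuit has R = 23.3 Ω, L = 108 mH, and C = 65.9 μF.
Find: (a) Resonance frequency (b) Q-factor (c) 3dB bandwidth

Step 1 — Resonance: ω₀ = 1/√(LC) = 1/√(0.108·6.59e-05) = 374.8 rad/s.
Step 2 — f₀ = ω₀/(2π) = 59.66 Hz.
Step 3 — Parallel Q: Q = R/(ω₀L) = 23.3/(374.8·0.108) = 0.5756.
Step 4 — Bandwidth: Δω = ω₀/Q = 651.3 rad/s; BW = Δω/(2π) = 103.7 Hz.

(a) f₀ = 59.66 Hz  (b) Q = 0.5756  (c) BW = 103.7 Hz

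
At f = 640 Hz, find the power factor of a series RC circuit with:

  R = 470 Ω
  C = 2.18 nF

Step 1 — Angular frequency: ω = 2π·f = 2π·640 = 4021 rad/s.
Step 2 — Component impedances:
  R: Z = R = 470 Ω
  C: Z = 1/(jωC) = -j/(ω·C) = 0 - j1.141e+05 Ω
Step 3 — Series combination: Z_total = R + C = 470 - j1.141e+05 Ω = 1.141e+05∠-89.8° Ω.
Step 4 — Power factor: PF = cos(φ) = Re(Z)/|Z| = 470/1.1407e+05 = 0.00412.
Step 5 — Type: Im(Z) = -1.141e+05 ⇒ leading (phase φ = -89.8°).

PF = 0.00412 (leading, φ = -89.8°)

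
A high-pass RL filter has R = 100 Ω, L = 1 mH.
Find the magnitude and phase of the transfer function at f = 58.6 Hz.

Step 1 — Angular frequency: ω = 2π·58.6 = 368.2 rad/s.
Step 2 — Transfer function: H(jω) = jωL/(R + jωL).
Step 3 — Numerator jωL = j·0.3682; denominator R + jωL = 100 + j0.3682.
Step 4 — H = 1.356e-05 + j0.003682.
Step 5 — Magnitude: |H| = 0.003682 (-48.7 dB); phase: φ = 89.8°.

|H| = 0.003682 (-48.7 dB), φ = 89.8°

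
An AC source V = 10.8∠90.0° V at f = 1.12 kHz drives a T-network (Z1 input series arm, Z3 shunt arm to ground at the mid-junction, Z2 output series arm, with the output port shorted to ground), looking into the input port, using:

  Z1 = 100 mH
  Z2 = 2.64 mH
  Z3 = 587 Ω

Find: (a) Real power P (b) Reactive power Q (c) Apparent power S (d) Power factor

Step 1 — Angular frequency: ω = 2π·f = 2π·1120 = 7037 rad/s.
Step 2 — Component impedances:
  Z1: Z = jωL = j·7037·0.1 = 0 + j703.7 Ω
  Z2: Z = jωL = j·7037·0.00264 = 0 + j18.58 Ω
  Z3: Z = R = 587 Ω
Step 3 — With the output port shorted to ground, the output series arm Z2 runs from the junction to ground; the shunt arm Z3 also runs from the junction to ground. They appear in parallel: Z3 || Z2 = 0.5874 + j18.56 Ω.
Step 4 — Series with input arm Z1: Z_in = Z1 + (Z3 || Z2) = 0.5874 + j722.3 Ω = 722.3∠90.0° Ω.
Step 5 — Source phasor: V = 10.8∠90.0° V = 0 + j10.8 V.
Step 6 — Current: I = V / Z = 0.01495 + j1.216e-05 A = 0.01495∠0.0° A.
Step 7 — Complex power: S = V·I* = 0.0001313 + j0.1615 VA.
Step 8 — Real power: P = Re(S) = 0.0001313 W.
Step 9 — Reactive power: Q = Im(S) = 0.1615 VAR.
Step 10 — Apparent power: |S| = 0.1615 VA.
Step 11 — Power factor: PF = P/|S| = 0.0008133 (lagging).

(a) P = 0.0001313 W  (b) Q = 0.1615 VAR  (c) S = 0.1615 VA  (d) PF = 0.0008133 (lagging)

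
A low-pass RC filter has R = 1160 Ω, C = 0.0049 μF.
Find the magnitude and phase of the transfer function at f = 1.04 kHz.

Step 1 — Angular frequency: ω = 2π·1040 = 6535 rad/s.
Step 2 — Transfer function: H(jω) = 1/(1 + jωRC).
Step 3 — Denominator: 1 + jωRC = 1 + j·6535·1160·4.9e-09 = 1 + j0.03714.
Step 4 — H = 0.9986 - j0.03709.
Step 5 — Magnitude: |H| = 0.9993 (-0.0 dB); phase: φ = -2.1°.

|H| = 0.9993 (-0.0 dB), φ = -2.1°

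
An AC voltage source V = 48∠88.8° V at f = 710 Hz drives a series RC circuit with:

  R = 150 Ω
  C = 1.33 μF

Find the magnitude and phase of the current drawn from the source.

Step 1 — Angular frequency: ω = 2π·f = 2π·710 = 4461 rad/s.
Step 2 — Component impedances:
  R: Z = R = 150 Ω
  C: Z = 1/(jωC) = -j/(ω·C) = 0 - j168.5 Ω
Step 3 — Series combination: Z_total = R + C = 150 - j168.5 Ω = 225.6∠-48.3° Ω.
Step 4 — Source phasor: V = 48∠88.8° V = 1.005 + j47.99 V.
Step 5 — Ohm's law: I = V / Z_total = (1.005 + j47.99) / (150 - j168.5) = -0.1559 + j0.1447 A.
Step 6 — Convert to polar: |I| = 0.2127 A, ∠I = 137.1°.

I = 0.2127∠137.1° A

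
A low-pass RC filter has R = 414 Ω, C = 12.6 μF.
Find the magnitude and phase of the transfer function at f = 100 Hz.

Step 1 — Angular frequency: ω = 2π·100 = 628.3 rad/s.
Step 2 — Transfer function: H(jω) = 1/(1 + jωRC).
Step 3 — Denominator: 1 + jωRC = 1 + j·628.3·414·1.26e-05 = 1 + j3.278.
Step 4 — H = 0.08516 - j0.2791.
Step 5 — Magnitude: |H| = 0.2918 (-10.7 dB); phase: φ = -73.0°.

|H| = 0.2918 (-10.7 dB), φ = -73.0°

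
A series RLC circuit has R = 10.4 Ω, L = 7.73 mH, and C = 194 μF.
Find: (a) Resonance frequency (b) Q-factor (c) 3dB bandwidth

Step 1 — Resonance condition Im(Z)=0 gives ω₀ = 1/√(LC).
Step 2 — ω₀ = 1/√(0.00773·0.000194) = 816.6 rad/s.
Step 3 — f₀ = ω₀/(2π) = 130 Hz.
Step 4 — Series Q: Q = ω₀L/R = 816.6·0.00773/10.4 = 0.607.
Step 5 — 3dB bandwidth: Δω = ω₀/Q = 1345 rad/s; BW = Δω/(2π) = 214.1 Hz.

(a) f₀ = 130 Hz  (b) Q = 0.607  (c) BW = 214.1 Hz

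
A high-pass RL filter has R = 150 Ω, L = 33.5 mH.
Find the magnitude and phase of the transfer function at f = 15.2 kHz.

Step 1 — Angular frequency: ω = 2π·1.52e+04 = 9.55e+04 rad/s.
Step 2 — Transfer function: H(jω) = jωL/(R + jωL).
Step 3 — Numerator jωL = j·3199; denominator R + jωL = 150 + j3199.
Step 4 — H = 0.9978 + j0.04678.
Step 5 — Magnitude: |H| = 0.9989 (-0.0 dB); phase: φ = 2.7°.

|H| = 0.9989 (-0.0 dB), φ = 2.7°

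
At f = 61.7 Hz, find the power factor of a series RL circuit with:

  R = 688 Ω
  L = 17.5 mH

Step 1 — Angular frequency: ω = 2π·f = 2π·61.7 = 387.7 rad/s.
Step 2 — Component impedances:
  R: Z = R = 688 Ω
  L: Z = jωL = j·387.7·0.0175 = 0 + j6.784 Ω
Step 3 — Series combination: Z_total = R + L = 688 + j6.784 Ω = 688∠0.6° Ω.
Step 4 — Power factor: PF = cos(φ) = Re(Z)/|Z| = 688/688 = 1.
Step 5 — Type: Im(Z) = 6.784 ⇒ lagging (phase φ = 0.6°).

PF = 1 (lagging, φ = 0.6°)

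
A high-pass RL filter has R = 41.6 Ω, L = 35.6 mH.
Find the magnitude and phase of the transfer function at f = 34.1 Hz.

Step 1 — Angular frequency: ω = 2π·34.1 = 214.3 rad/s.
Step 2 — Transfer function: H(jω) = jωL/(R + jωL).
Step 3 — Numerator jωL = j·7.628; denominator R + jωL = 41.6 + j7.628.
Step 4 — H = 0.03253 + j0.1774.
Step 5 — Magnitude: |H| = 0.1803 (-14.9 dB); phase: φ = 79.6°.

|H| = 0.1803 (-14.9 dB), φ = 79.6°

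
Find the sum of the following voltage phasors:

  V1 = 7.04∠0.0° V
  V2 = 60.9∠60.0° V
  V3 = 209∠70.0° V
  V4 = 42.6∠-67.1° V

Step 1 — Convert each phasor to rectangular form:
  V1 = 7.04·(cos(0.0°) + j·sin(0.0°)) = 7.04 V
  V2 = 60.9·(cos(60.0°) + j·sin(60.0°)) = 30.45 + j52.74 V
  V3 = 209·(cos(70.0°) + j·sin(70.0°)) = 71.48 + j196.4 V
  V4 = 42.6·(cos(-67.1°) + j·sin(-67.1°)) = 16.58 - j39.24 V
Step 2 — Sum components: V_total = 125.5 + j209.9 V.
Step 3 — Convert to polar: |V_total| = 244.6 V, ∠V_total = 59.1°.

V_total = 244.6∠59.1° V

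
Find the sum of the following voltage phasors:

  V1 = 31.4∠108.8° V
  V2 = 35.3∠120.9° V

Step 1 — Convert each phasor to rectangular form:
  V1 = 31.4·(cos(108.8°) + j·sin(108.8°)) = -10.12 + j29.72 V
  V2 = 35.3·(cos(120.9°) + j·sin(120.9°)) = -18.13 + j30.29 V
Step 2 — Sum components: V_total = -28.25 + j60.01 V.
Step 3 — Convert to polar: |V_total| = 66.33 V, ∠V_total = 115.2°.

V_total = 66.33∠115.2° V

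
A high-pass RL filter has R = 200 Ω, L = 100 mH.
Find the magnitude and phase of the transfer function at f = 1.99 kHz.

Step 1 — Angular frequency: ω = 2π·1990 = 1.25e+04 rad/s.
Step 2 — Transfer function: H(jω) = jωL/(R + jωL).
Step 3 — Numerator jωL = j·1250; denominator R + jωL = 200 + j1250.
Step 4 — H = 0.9751 + j0.156.
Step 5 — Magnitude: |H| = 0.9874 (-0.1 dB); phase: φ = 9.1°.

|H| = 0.9874 (-0.1 dB), φ = 9.1°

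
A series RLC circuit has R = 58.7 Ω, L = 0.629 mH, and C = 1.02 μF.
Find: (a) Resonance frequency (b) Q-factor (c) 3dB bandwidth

Step 1 — Resonance: ω₀ = 1/√(LC) = 1/√(0.000629·1.02e-06) = 3.948e+04 rad/s.
Step 2 — f₀ = ω₀/(2π) = 6283 Hz.
Step 3 — Series Q: Q = ω₀L/R = 3.948e+04·0.000629/58.7 = 0.423.
Step 4 — Bandwidth: Δω = ω₀/Q = 9.332e+04 rad/s; BW = Δω/(2π) = 1.485e+04 Hz.

(a) f₀ = 6283 Hz  (b) Q = 0.423  (c) BW = 1.485e+04 Hz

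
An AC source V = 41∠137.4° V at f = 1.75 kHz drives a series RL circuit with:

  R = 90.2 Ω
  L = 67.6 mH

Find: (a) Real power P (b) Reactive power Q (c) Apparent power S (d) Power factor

Step 1 — Angular frequency: ω = 2π·f = 2π·1750 = 1.1e+04 rad/s.
Step 2 — Component impedances:
  R: Z = R = 90.2 Ω
  L: Z = jωL = j·1.1e+04·0.0676 = 0 + j743.3 Ω
Step 3 — Series combination: Z_total = R + L = 90.2 + j743.3 Ω = 748.8∠83.1° Ω.
Step 4 — Source phasor: V = 41∠137.4° V = -30.18 + j27.75 V.
Step 5 — Current: I = V / Z = 0.03194 + j0.04448 A = 0.05476∠54.3° A.
Step 6 — Complex power: S = V·I* = 0.2705 + j2.229 VA.
Step 7 — Real power: P = Re(S) = 0.2705 W.
Step 8 — Reactive power: Q = Im(S) = 2.229 VAR.
Step 9 — Apparent power: |S| = 2.245 VA.
Step 10 — Power factor: PF = P/|S| = 0.1205 (lagging).

(a) P = 0.2705 W  (b) Q = 2.229 VAR  (c) S = 2.245 VA  (d) PF = 0.1205 (lagging)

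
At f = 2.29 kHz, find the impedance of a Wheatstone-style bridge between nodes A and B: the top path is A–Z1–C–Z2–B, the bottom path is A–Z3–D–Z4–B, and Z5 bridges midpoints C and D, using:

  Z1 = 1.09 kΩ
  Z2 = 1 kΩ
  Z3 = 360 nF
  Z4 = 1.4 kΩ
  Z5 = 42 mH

Step 1 — Angular frequency: ω = 2π·f = 2π·2290 = 1.439e+04 rad/s.
Step 2 — Component impedances:
  Z1: Z = R = 1090 Ω
  Z2: Z = R = 1000 Ω
  Z3: Z = 1/(jωC) = -j/(ω·C) = 0 - j193.1 Ω
  Z4: Z = R = 1400 Ω
  Z5: Z = jωL = j·1.439e+04·0.042 = 0 + j604.3 Ω
Step 3 — Bridge requires nodal analysis (the Z5 bridge couples midpoints C and D, so the two paths cannot be reduced to a simple series/parallel combination). Setting node B to ground and injecting 1 A at node A, the 3-node admittance system at A, C, D solves to V_A = Z_AB = 635.9 - j19.59 Ω = 636.2∠-1.8° Ω.

Z = 635.9 - j19.59 Ω = 636.2∠-1.8° Ω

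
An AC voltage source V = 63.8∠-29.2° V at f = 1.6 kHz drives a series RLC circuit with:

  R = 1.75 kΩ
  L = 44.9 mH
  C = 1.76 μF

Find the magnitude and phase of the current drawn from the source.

Step 1 — Angular frequency: ω = 2π·f = 2π·1600 = 1.005e+04 rad/s.
Step 2 — Component impedances:
  R: Z = R = 1750 Ω
  L: Z = jωL = j·1.005e+04·0.0449 = 0 + j451.4 Ω
  C: Z = 1/(jωC) = -j/(ω·C) = 0 - j56.52 Ω
Step 3 — Series combination: Z_total = R + L + C = 1750 + j394.9 Ω = 1794∠12.7° Ω.
Step 4 — Source phasor: V = 63.8∠-29.2° V = 55.69 - j31.13 V.
Step 5 — Ohm's law: I = V / Z_total = (55.69 - j31.13) / (1750 + j394.9) = 0.02646 - j0.02376 A.
Step 6 — Convert to polar: |I| = 0.03556 A, ∠I = -41.9°.

I = 0.03556∠-41.9° A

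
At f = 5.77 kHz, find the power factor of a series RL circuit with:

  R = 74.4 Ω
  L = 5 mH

Step 1 — Angular frequency: ω = 2π·f = 2π·5770 = 3.625e+04 rad/s.
Step 2 — Component impedances:
  R: Z = R = 74.4 Ω
  L: Z = jωL = j·3.625e+04·0.005 = 0 + j181.3 Ω
Step 3 — Series combination: Z_total = R + L = 74.4 + j181.3 Ω = 195.9∠67.7° Ω.
Step 4 — Power factor: PF = cos(φ) = Re(Z)/|Z| = 74.4/195.94 = 0.3797.
Step 5 — Type: Im(Z) = 181.3 ⇒ lagging (phase φ = 67.7°).

PF = 0.3797 (lagging, φ = 67.7°)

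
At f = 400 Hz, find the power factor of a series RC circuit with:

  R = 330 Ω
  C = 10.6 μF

Step 1 — Angular frequency: ω = 2π·f = 2π·400 = 2513 rad/s.
Step 2 — Component impedances:
  R: Z = R = 330 Ω
  C: Z = 1/(jωC) = -j/(ω·C) = 0 - j37.54 Ω
Step 3 — Series combination: Z_total = R + C = 330 - j37.54 Ω = 332.1∠-6.5° Ω.
Step 4 — Power factor: PF = cos(φ) = Re(Z)/|Z| = 330/332.13 = 0.9936.
Step 5 — Type: Im(Z) = -37.54 ⇒ leading (phase φ = -6.5°).

PF = 0.9936 (leading, φ = -6.5°)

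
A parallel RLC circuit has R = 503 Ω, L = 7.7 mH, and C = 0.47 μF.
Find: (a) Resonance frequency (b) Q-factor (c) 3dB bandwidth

Step 1 — Resonance: ω₀ = 1/√(LC) = 1/√(0.0077·4.7e-07) = 1.662e+04 rad/s.
Step 2 — f₀ = ω₀/(2π) = 2646 Hz.
Step 3 — Parallel Q: Q = R/(ω₀L) = 503/(1.662e+04·0.0077) = 3.93.
Step 4 — Bandwidth: Δω = ω₀/Q = 4230 rad/s; BW = Δω/(2π) = 673.2 Hz.

(a) f₀ = 2646 Hz  (b) Q = 3.93  (c) BW = 673.2 Hz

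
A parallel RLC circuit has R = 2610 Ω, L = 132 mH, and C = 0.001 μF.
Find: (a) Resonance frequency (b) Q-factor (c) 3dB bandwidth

Step 1 — Resonance: ω₀ = 1/√(LC) = 1/√(0.132·1e-09) = 8.704e+04 rad/s.
Step 2 — f₀ = ω₀/(2π) = 1.385e+04 Hz.
Step 3 — Parallel Q: Q = R/(ω₀L) = 2610/(8.704e+04·0.132) = 0.2272.
Step 4 — Bandwidth: Δω = ω₀/Q = 3.831e+05 rad/s; BW = Δω/(2π) = 6.098e+04 Hz.

(a) f₀ = 1.385e+04 Hz  (b) Q = 0.2272  (c) BW = 6.098e+04 Hz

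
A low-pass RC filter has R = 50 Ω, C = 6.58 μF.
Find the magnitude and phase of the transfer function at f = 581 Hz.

Step 1 — Angular frequency: ω = 2π·581 = 3651 rad/s.
Step 2 — Transfer function: H(jω) = 1/(1 + jωRC).
Step 3 — Denominator: 1 + jωRC = 1 + j·3651·50·6.58e-06 = 1 + j1.201.
Step 4 — H = 0.4094 - j0.4917.
Step 5 — Magnitude: |H| = 0.6399 (-3.9 dB); phase: φ = -50.2°.

|H| = 0.6399 (-3.9 dB), φ = -50.2°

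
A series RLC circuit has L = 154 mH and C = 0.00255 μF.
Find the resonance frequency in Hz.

Step 1 — Resonance condition Im(Z)=0 gives ω₀ = 1/√(LC).
Step 2 — ω₀ = 1/√(0.154·2.55e-09) = 5.046e+04 rad/s.
Step 3 — f₀ = ω₀/(2π) = 8031 Hz.

f₀ = 8031 Hz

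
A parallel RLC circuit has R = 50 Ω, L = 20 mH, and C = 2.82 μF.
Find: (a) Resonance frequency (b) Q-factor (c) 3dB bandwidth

Step 1 — Resonance: ω₀ = 1/√(LC) = 1/√(0.02·2.82e-06) = 4211 rad/s.
Step 2 — f₀ = ω₀/(2π) = 670.2 Hz.
Step 3 — Parallel Q: Q = R/(ω₀L) = 50/(4211·0.02) = 0.5937.
Step 4 — Bandwidth: Δω = ω₀/Q = 7092 rad/s; BW = Δω/(2π) = 1129 Hz.

(a) f₀ = 670.2 Hz  (b) Q = 0.5937  (c) BW = 1129 Hz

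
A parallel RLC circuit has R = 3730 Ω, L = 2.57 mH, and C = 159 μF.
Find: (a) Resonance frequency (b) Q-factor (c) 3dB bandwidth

Step 1 — Resonance: ω₀ = 1/√(LC) = 1/√(0.00257·0.000159) = 1564 rad/s.
Step 2 — f₀ = ω₀/(2π) = 249 Hz.
Step 3 — Parallel Q: Q = R/(ω₀L) = 3730/(1564·0.00257) = 927.8.
Step 4 — Bandwidth: Δω = ω₀/Q = 1.686 rad/s; BW = Δω/(2π) = 0.2684 Hz.

(a) f₀ = 249 Hz  (b) Q = 927.8  (c) BW = 0.2684 Hz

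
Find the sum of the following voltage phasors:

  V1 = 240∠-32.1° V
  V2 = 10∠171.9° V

Step 1 — Convert each phasor to rectangular form:
  V1 = 240·(cos(-32.1°) + j·sin(-32.1°)) = 203.3 - j127.5 V
  V2 = 10·(cos(171.9°) + j·sin(171.9°)) = -9.9 + j1.409 V
Step 2 — Sum components: V_total = 193.4 - j126.1 V.
Step 3 — Convert to polar: |V_total| = 230.9 V, ∠V_total = -33.1°.

V_total = 230.9∠-33.1° V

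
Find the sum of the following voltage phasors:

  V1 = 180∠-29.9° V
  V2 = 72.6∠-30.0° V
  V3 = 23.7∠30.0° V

Step 1 — Convert each phasor to rectangular form:
  V1 = 180·(cos(-29.9°) + j·sin(-29.9°)) = 156 - j89.73 V
  V2 = 72.6·(cos(-30.0°) + j·sin(-30.0°)) = 62.87 - j36.3 V
  V3 = 23.7·(cos(30.0°) + j·sin(30.0°)) = 20.52 + j11.85 V
Step 2 — Sum components: V_total = 239.4 - j114.2 V.
Step 3 — Convert to polar: |V_total| = 265.3 V, ∠V_total = -25.5°.

V_total = 265.3∠-25.5° V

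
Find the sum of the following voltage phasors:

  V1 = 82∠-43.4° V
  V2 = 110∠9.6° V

Step 1 — Convert each phasor to rectangular form:
  V1 = 82·(cos(-43.4°) + j·sin(-43.4°)) = 59.58 - j56.34 V
  V2 = 110·(cos(9.6°) + j·sin(9.6°)) = 108.5 + j18.34 V
Step 2 — Sum components: V_total = 168 - j38 V.
Step 3 — Convert to polar: |V_total| = 172.3 V, ∠V_total = -12.7°.

V_total = 172.3∠-12.7° V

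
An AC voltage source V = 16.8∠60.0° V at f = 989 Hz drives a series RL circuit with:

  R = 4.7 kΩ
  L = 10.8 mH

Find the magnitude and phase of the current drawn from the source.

Step 1 — Angular frequency: ω = 2π·f = 2π·989 = 6214 rad/s.
Step 2 — Component impedances:
  R: Z = R = 4700 Ω
  L: Z = jωL = j·6214·0.0108 = 0 + j67.11 Ω
Step 3 — Series combination: Z_total = R + L = 4700 + j67.11 Ω = 4700∠0.8° Ω.
Step 4 — Source phasor: V = 16.8∠60.0° V = 8.4 + j14.55 V.
Step 5 — Ohm's law: I = V / Z_total = (8.4 + j14.55) / (4700 + j67.11) = 0.001831 + j0.003069 A.
Step 6 — Convert to polar: |I| = 0.003574 A, ∠I = 59.2°.

I = 0.003574∠59.2° A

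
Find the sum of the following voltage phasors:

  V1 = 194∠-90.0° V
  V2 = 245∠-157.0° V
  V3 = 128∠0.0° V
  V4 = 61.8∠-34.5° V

Step 1 — Convert each phasor to rectangular form:
  V1 = 194·(cos(-90.0°) + j·sin(-90.0°)) = 0 - j194 V
  V2 = 245·(cos(-157.0°) + j·sin(-157.0°)) = -225.5 - j95.73 V
  V3 = 128·(cos(0.0°) + j·sin(0.0°)) = 128 V
  V4 = 61.8·(cos(-34.5°) + j·sin(-34.5°)) = 50.93 - j35 V
Step 2 — Sum components: V_total = -46.59 - j324.7 V.
Step 3 — Convert to polar: |V_total| = 328.1 V, ∠V_total = -98.2°.

V_total = 328.1∠-98.2° V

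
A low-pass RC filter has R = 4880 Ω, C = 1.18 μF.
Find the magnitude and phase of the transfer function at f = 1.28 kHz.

Step 1 — Angular frequency: ω = 2π·1280 = 8042 rad/s.
Step 2 — Transfer function: H(jω) = 1/(1 + jωRC).
Step 3 — Denominator: 1 + jωRC = 1 + j·8042·4880·1.18e-06 = 1 + j46.31.
Step 4 — H = 0.000466 - j0.02158.
Step 5 — Magnitude: |H| = 0.02159 (-33.3 dB); phase: φ = -88.8°.

|H| = 0.02159 (-33.3 dB), φ = -88.8°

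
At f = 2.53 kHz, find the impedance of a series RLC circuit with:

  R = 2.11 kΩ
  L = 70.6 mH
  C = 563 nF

Step 1 — Angular frequency: ω = 2π·f = 2π·2530 = 1.59e+04 rad/s.
Step 2 — Component impedances:
  R: Z = R = 2110 Ω
  L: Z = jωL = j·1.59e+04·0.0706 = 0 + j1122 Ω
  C: Z = 1/(jωC) = -j/(ω·C) = 0 - j111.7 Ω
Step 3 — Series combination: Z_total = R + L + C = 2110 + j1011 Ω = 2340∠25.6° Ω.

Z = 2110 + j1011 Ω = 2340∠25.6° Ω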